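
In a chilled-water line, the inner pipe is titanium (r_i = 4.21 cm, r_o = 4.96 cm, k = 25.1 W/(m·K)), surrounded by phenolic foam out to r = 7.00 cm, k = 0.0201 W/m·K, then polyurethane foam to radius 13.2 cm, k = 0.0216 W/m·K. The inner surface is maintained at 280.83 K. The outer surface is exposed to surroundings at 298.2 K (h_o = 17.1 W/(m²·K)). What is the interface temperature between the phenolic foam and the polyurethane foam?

T = 287.2 K

Series thermal resistances, inner to outer:
  R'_titanium = ln(0.0496/0.0421)/(2πk) = 0.1639/(2π·25.1) = 0.001040 m·K/W
  R'_phenolic foam = ln(0.0700/0.0496)/(2πk) = 0.3445/(2π·0.0201) = 2.728 m·K/W
  R'_polyurethane foam = ln(0.132/0.0700)/(2πk) = 0.6343/(2π·0.0216) = 4.674 m·K/W
  R'_conv,out = 1/(2πr h) = 1/(2π·0.132·17.1) = 0.07051 m·K/W
ΣR = 0.001040 + 2.728 + 4.674 + 0.07051 = 7.474 m·K/W
Q' = ΔT/ΣR = (280.83 K − 298.2 K)/7.474 = -2.324 W/m
From the inner boundary to the phenolic foam/polyurethane foam interface, ΣR_partial = 2.729 m·K/W.
T_interface = T_in − Q'·ΣR_partial = 280.83 K − (-2.324)(2.729) = 287.2 K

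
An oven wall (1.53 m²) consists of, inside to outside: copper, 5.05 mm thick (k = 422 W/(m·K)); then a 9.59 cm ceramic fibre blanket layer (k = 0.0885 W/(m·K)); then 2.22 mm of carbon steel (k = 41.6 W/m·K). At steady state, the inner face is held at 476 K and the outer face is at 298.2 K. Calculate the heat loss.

Q = 251 W

Series thermal resistances, inner to outer:
  R_copper = L/(kA) = 0.00505/(422·1.53) = 7.821×10^-6 K/W
  R_ceramic fibre blanket = L/(kA) = 0.0959/(0.0885·1.53) = 0.7082 K/W
  R_carbon steel = L/(kA) = 0.00222/(41.6·1.53) = 3.488×10^-5 K/W
ΣR = 7.821×10^-6 + 0.7082 + 3.488×10^-5 = 0.7082 K/W
Q = ΔT/ΣR = (476 K − 298.2 K)/0.7082 = 251 W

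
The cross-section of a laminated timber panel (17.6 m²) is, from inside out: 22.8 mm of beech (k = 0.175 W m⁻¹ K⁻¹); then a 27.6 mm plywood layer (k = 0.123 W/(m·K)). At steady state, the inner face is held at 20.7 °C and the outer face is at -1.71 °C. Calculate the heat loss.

Resistance network (inner→outer):
  R_beech = L/(kA) = 0.0228/(0.175·17.6) = 0.007403 K/W
  R_plywood = L/(kA) = 0.0276/(0.123·17.6) = 0.01275 K/W
ΣR = 0.007403 + 0.01275 = 0.02015 K/W
Q = ΔT/ΣR = (20.7 °C − -1.71 °C)/0.02015 = 1110 W

Q = 1110 W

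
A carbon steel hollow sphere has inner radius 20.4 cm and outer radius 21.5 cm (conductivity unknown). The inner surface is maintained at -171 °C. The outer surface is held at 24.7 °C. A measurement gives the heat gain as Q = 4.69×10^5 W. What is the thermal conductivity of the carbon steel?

k = 47.8 W/m·K

ΣR = ΔT/Q = |-171 − 24.7|/4.69×10^5 = 4.173×10^-4 K/W
(1/r₁−1/r₂)/(4πk) = 4.173×10^-4 ⇒ k = 0.2508/(4π·4.173×10^-4) = 47.8 W/m·K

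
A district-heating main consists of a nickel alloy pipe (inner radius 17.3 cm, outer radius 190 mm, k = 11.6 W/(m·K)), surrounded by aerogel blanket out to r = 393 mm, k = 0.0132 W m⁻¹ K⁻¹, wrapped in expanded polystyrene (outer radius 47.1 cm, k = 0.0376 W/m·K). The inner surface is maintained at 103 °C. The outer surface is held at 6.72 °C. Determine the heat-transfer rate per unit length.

Q' = 10.1 W/m

Treat each layer as a resistance in series:
  R'_nickel alloy = ln(0.190/0.173)/(2πk) = 0.09373/(2π·11.6) = 0.001286 m·K/W
  R'_aerogel blanket = ln(0.393/0.190)/(2πk) = 0.7268/(2π·0.0132) = 8.763 m·K/W
  R'_expanded polystyrene = ln(0.471/0.393)/(2πk) = 0.1810/(2π·0.0376) = 0.7664 m·K/W
ΣR = 0.001286 + 8.763 + 0.7664 = 9.531 m·K/W
Q' = ΔT/ΣR = (103 °C − 6.72 °C)/9.531 = 10.1 W/m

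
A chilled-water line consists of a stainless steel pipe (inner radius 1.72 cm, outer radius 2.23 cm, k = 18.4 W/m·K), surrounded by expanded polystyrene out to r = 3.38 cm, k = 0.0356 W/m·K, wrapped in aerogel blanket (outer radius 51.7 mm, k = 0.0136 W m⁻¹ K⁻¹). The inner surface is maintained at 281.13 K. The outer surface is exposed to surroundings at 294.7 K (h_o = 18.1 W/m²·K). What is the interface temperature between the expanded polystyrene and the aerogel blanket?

Resistance network (inner→outer):
  R'_stainless steel = ln(0.0223/0.0172)/(2πk) = 0.2597/(2π·18.4) = 0.002246 m·K/W
  R'_expanded polystyrene = ln(0.0338/0.0223)/(2πk) = 0.4159/(2π·0.0356) = 1.859 m·K/W
  R'_aerogel blanket = ln(0.0517/0.0338)/(2πk) = 0.4250/(2π·0.0136) = 4.974 m·K/W
  R'_conv,out = 1/(2πr h) = 1/(2π·0.0517·18.1) = 0.1701 m·K/W
ΣR = 0.002246 + 1.859 + 4.974 + 0.1701 = 7.005 m·K/W
Q' = ΔT/ΣR = (281.13 K − 294.7 K)/7.005 = -1.937 W/m
From the inner boundary to the expanded polystyrene/aerogel blanket interface, ΣR_partial = 1.861 m·K/W.
T_interface = T_in − Q'·ΣR_partial = 281.13 K − (-1.937)(1.861) = 284.7 K

T = 284.7 K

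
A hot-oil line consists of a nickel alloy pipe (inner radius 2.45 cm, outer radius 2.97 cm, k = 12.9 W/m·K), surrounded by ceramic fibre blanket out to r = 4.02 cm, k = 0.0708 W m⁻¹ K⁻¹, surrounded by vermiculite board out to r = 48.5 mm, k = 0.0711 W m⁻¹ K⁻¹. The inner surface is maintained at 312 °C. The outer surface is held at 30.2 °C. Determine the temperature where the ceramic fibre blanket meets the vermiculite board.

Resistance network (inner→outer):
  R'_nickel alloy = ln(0.0297/0.0245)/(2πk) = 0.1925/(2π·12.9) = 0.002375 m·K/W
  R'_ceramic fibre blanket = ln(0.0402/0.0297)/(2πk) = 0.3027/(2π·0.0708) = 0.6805 m·K/W
  R'_vermiculite board = ln(0.0485/0.0402)/(2πk) = 0.1877/(2π·0.0711) = 0.4202 m·K/W
ΣR = 0.002375 + 0.6805 + 0.4202 = 1.103 m·K/W
Q' = ΔT/ΣR = (312 °C − 30.2 °C)/1.103 = 255.5 W/m
From the inner boundary to the ceramic fibre blanket/vermiculite board interface, ΣR_partial = 0.6829 m·K/W.
T_interface = T_in − Q'·ΣR_partial = 312 °C − (255.5)(0.6829) = 138 °C

T = 138 °C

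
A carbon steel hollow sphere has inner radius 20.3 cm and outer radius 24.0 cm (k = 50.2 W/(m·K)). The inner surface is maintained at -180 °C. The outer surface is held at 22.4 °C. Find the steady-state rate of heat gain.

Q = 168 kW

Q = 4πk·ΔT/(1/r₁ − 1/r₂) = 4π × 50.2 × 202.4 / (1/0.203 − 1/0.240) = 1.68×10^5 W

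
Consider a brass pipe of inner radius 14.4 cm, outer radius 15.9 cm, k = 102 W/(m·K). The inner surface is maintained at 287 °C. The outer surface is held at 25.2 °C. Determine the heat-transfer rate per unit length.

Q' = 1.69×10^6 W/m

Q' = 2πk·ΔT/ln(r₂/r₁) = 2π × 102 × 261.8 / ln(0.159/0.144) = 1.69×10^6 W/m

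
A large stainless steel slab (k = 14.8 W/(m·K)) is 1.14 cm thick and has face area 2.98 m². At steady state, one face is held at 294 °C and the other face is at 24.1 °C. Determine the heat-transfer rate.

Q = kA·ΔT/L = 14.8 × 2.98 × |294 °C − 24.1 °C| / 0.0114 = 1.04×10^6 W

Q = 1.04×10^6 W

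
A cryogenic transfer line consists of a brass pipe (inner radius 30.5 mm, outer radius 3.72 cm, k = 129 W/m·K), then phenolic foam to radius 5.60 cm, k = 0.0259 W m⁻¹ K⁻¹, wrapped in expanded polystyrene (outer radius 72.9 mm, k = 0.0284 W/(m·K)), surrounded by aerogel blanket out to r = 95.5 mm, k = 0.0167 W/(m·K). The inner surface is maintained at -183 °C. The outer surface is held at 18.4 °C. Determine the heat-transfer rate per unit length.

Q' = 30.7 W/m

Resistance network (inner→outer):
  R'_brass = ln(0.0372/0.0305)/(2πk) = 0.1986/(2π·129) = 2.450×10^-4 m·K/W
  R'_phenolic foam = ln(0.0560/0.0372)/(2πk) = 0.4090/(2π·0.0259) = 2.514 m·K/W
  R'_expanded polystyrene = ln(0.0729/0.0560)/(2πk) = 0.2637/(2π·0.0284) = 1.478 m·K/W
  R'_aerogel blanket = ln(0.0955/0.0729)/(2πk) = 0.2700/(2π·0.0167) = 2.574 m·K/W
ΣR = 2.450×10^-4 + 2.514 + 1.478 + 2.574 = 6.566 m·K/W
Q' = ΔT/ΣR = (-183 °C − 18.4 °C)/6.566 = -30.7 W/m
(Negative Q' ⇒ heat flows inward; heat gain = 30.7 W/m.)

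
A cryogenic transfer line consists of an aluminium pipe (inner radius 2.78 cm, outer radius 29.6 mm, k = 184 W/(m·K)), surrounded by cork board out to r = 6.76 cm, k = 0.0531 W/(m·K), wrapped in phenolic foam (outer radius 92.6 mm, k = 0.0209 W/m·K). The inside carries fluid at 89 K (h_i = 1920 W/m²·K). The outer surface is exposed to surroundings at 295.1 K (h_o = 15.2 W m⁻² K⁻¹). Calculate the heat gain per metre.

Series thermal resistances, inner to outer:
  R'_conv,in = 1/(2πr h) = 1/(2π·0.0278·1920) = 0.002982 m·K/W
  R'_aluminium = ln(0.0296/0.0278)/(2πk) = 0.06274/(2π·184) = 5.427×10^-5 m·K/W
  R'_cork board = ln(0.0676/0.0296)/(2πk) = 0.8258/(2π·0.0531) = 2.475 m·K/W
  R'_phenolic foam = ln(0.0926/0.0676)/(2πk) = 0.3147/(2π·0.0209) = 2.396 m·K/W
  R'_conv,out = 1/(2πr h) = 1/(2π·0.0926·15.2) = 0.1131 m·K/W
ΣR = 0.002982 + 5.427×10^-5 + 2.475 + 2.396 + 0.1131 = 4.987 m·K/W
Q' = ΔT/ΣR = (89 K − 295.1 K)/4.987 = -41.3 W/m
(Negative Q' ⇒ heat flows inward; heat gain = 41.3 W/m.)

Q' = 41.3 W/m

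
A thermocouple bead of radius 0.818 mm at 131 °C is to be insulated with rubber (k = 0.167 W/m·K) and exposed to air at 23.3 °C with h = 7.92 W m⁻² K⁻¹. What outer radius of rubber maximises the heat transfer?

For a sphere, r_cr = 2k_ins/h = 2·0.167/7.92 = 0.0422 m = 4.22 cm

r_cr = 4.22 cm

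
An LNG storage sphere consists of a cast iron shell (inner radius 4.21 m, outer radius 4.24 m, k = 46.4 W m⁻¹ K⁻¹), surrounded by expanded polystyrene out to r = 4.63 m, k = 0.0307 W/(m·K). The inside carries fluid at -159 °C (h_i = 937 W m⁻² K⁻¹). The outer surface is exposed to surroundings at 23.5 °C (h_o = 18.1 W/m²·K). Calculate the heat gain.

Q = 3530 W

Series thermal resistances, inner to outer:
  R_conv,in = 1/(4πr²h) = 1/(4π·4.21²·937) = 4.792×10^-6 K/W
  R_cast iron = (1/4.21 − 1/4.24)/(4πk) = 0.001681/(4π·46.4) = 2.882×10^-6 K/W
  R_expanded polystyrene = (1/4.24 − 1/4.63)/(4πk) = 0.01987/(4π·0.0307) = 0.05150 K/W
  R_conv,out = 1/(4πr²h) = 1/(4π·4.63²·18.1) = 2.051×10^-4 K/W
ΣR = 4.792×10^-6 + 2.882×10^-6 + 0.05150 + 2.051×10^-4 = 0.05171 K/W
Q = ΔT/ΣR = (-159 °C − 23.5 °C)/0.05171 = -3530 W
(Negative Q ⇒ heat flows inward; heat gain = 3530 W.)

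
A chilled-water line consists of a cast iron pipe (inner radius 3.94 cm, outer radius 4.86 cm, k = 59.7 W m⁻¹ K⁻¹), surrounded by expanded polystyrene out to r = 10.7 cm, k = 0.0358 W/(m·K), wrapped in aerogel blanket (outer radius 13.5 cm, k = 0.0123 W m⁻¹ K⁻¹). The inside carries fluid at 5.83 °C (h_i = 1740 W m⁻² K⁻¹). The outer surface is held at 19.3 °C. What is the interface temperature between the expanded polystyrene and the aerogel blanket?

Treat each layer as a resistance in series:
  R'_conv,in = 1/(2πr h) = 1/(2π·0.0394·1740) = 0.002322 m·K/W
  R'_cast iron = ln(0.0486/0.0394)/(2πk) = 0.2099/(2π·59.7) = 5.595×10^-4 m·K/W
  R'_expanded polystyrene = ln(0.107/0.0486)/(2πk) = 0.7892/(2π·0.0358) = 3.509 m·K/W
  R'_aerogel blanket = ln(0.135/0.107)/(2πk) = 0.2324/(2π·0.0123) = 3.008 m·K/W
ΣR = 0.002322 + 5.595×10^-4 + 3.509 + 3.008 = 6.520 m·K/W
Q' = ΔT/ΣR = (5.83 °C − 19.3 °C)/6.520 = -2.066 W/m
From the inner boundary to the expanded polystyrene/aerogel blanket interface, ΣR_partial = 3.512 m·K/W.
T_interface = T_in − Q'·ΣR_partial = 5.83 °C − (-2.066)(3.512) = 13.1 °C

T = 13.1 °C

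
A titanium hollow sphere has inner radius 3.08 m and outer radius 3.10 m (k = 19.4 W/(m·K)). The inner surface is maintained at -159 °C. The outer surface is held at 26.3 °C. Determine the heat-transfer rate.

Q = 2.16×10^7 W

Q = 4πk·ΔT/(1/r₁ − 1/r₂) = 4π × 19.4 × 185.3 / (1/3.08 − 1/3.10) = 2.16×10^7 W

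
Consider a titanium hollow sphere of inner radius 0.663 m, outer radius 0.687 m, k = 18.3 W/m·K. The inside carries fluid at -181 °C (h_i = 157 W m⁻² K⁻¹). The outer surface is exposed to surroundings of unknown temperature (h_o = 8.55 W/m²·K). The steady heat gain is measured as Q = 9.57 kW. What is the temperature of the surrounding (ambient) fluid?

T_out = 20.9 °C

Sum the resistances:
  R_conv,in = 1/(4πr²h) = 1/(4π·0.663²·157) = 0.001153 K/W
  R_titanium = (1/0.663 − 1/0.687)/(4πk) = 0.05269/(4π·18.3) = 2.291×10^-4 K/W
  R_conv,out = 1/(4πr²h) = 1/(4π·0.687²·8.55) = 0.01972 K/W
ΣR = 0.02110 K/W
ΔT = Q·ΣR = 9570 × 0.02110 = 201.9 K
Heat flows inward, so T_out = T_in + ΔT = -181 + 201.9 = 20.9 °C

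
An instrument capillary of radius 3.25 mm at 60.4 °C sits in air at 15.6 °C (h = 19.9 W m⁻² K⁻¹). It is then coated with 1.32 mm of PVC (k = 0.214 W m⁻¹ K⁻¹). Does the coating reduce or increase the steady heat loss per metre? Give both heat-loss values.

increases: 18.2 → 22.4 W/m

Critical radius for a cylinder: r_cr = k/h = 0.0108 m = 1.08 cm.
Outer radius after coating: r₂ = 0.00325 + 0.00132 = 0.00457 m.
Since r₁ < r_cr and r₂ ≤ r_cr, the coating moves toward the maximum at r_cr — heat loss rises.
Bare: R = 1/(2πr₁h) = 2.461 m·K/W; Q = 44.8/2.461 = 18.2 W/m.
Coated: R = R_cond + R_conv = 2.004 m·K/W; Q = 44.8/2.004 = 22.4 W/m.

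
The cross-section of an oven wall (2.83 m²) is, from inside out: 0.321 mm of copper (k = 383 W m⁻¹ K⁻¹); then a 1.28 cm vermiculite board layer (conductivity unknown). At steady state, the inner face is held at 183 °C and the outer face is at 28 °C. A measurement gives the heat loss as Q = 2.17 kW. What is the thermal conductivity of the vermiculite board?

ΣR = ΔT/Q = |183 − 28|/2170 = 0.07143 K/W
Known resistances:
  R_copper = L/(kA) = 3.21×10^-4/(383·2.83) = 2.962×10^-7 K/W
R_vermiculite board = ΣR − ΣR_known = 0.07143 − 2.962×10^-7 = 0.07143 K/W
L/(kA) = 0.07143 ⇒ k = 0.0128/(0.07143·2.83) = 0.0633 W/m·K

k = 0.0633 W/m·K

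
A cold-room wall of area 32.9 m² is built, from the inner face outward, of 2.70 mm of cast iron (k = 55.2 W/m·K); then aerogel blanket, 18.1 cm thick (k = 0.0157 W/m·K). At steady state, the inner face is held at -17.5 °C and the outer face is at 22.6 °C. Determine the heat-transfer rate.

Q = 114 W

Series thermal resistances, inner to outer:
  R_cast iron = L/(kA) = 0.00270/(55.2·32.9) = 1.487×10^-6 K/W
  R_aerogel blanket = L/(kA) = 0.181/(0.0157·32.9) = 0.3504 K/W
ΣR = 1.487×10^-6 + 0.3504 = 0.3504 K/W
Q = ΔT/ΣR = (-17.5 °C − 22.6 °C)/0.3504 = -114 W
(Negative Q ⇒ heat flows inward; heat gain = 114 W.)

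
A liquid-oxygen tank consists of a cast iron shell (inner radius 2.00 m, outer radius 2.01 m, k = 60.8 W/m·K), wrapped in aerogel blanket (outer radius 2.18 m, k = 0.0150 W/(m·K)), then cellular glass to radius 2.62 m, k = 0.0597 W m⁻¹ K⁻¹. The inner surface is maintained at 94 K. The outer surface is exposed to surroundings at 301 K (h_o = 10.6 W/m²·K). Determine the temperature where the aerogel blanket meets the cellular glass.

Series thermal resistances, inner to outer:
  R_cast iron = (1/2.00 − 1/2.01)/(4πk) = 0.002488/(4π·60.8) = 3.256×10^-6 K/W
  R_aerogel blanket = (1/2.01 − 1/2.18)/(4πk) = 0.03880/(4π·0.0150) = 0.2058 K/W
  R_cellular glass = (1/2.18 − 1/2.62)/(4πk) = 0.07704/(4π·0.0597) = 0.1027 K/W
  R_conv,out = 1/(4πr²h) = 1/(4π·2.62²·10.6) = 0.001094 K/W
ΣR = 3.256×10^-6 + 0.2058 + 0.1027 + 0.001094 = 0.3096 K/W
Q = ΔT/ΣR = (94 K − 301 K)/0.3096 = -668.6 W
From the inner boundary to the aerogel blanket/cellular glass interface, ΣR_partial = 0.2058 K/W.
T_interface = T_in − Q·ΣR_partial = 94 K − (-668.6)(0.2058) = 231.6 K

T = 231.6 K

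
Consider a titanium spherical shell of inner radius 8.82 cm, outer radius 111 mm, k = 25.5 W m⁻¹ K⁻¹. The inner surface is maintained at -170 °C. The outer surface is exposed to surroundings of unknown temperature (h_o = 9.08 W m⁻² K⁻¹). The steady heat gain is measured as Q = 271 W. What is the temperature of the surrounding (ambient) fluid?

T_out = 24.7 °C

Series resistances:
  R_titanium = (1/0.0882 − 1/0.111)/(4πk) = 2.329/(4π·25.5) = 0.007268 K/W
  R_conv,out = 1/(4πr²h) = 1/(4π·0.111²·9.08) = 0.7113 K/W
ΣR = 0.7186 K/W
ΔT = Q·ΣR = 271 × 0.7186 = 194.7 K
Heat flows inward, so T_out = T_in + ΔT = -170 + 194.7 = 24.7 °C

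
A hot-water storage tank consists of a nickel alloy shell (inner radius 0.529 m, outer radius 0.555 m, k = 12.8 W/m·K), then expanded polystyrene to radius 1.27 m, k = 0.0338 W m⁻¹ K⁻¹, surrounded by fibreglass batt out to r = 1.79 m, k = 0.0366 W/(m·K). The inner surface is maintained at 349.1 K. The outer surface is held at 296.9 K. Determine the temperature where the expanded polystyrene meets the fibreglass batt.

Resistance network (inner→outer):
  R_nickel alloy = (1/0.529 − 1/0.555)/(4πk) = 0.08856/(4π·12.8) = 5.506×10^-4 K/W
  R_expanded polystyrene = (1/0.555 − 1/1.27)/(4πk) = 1.014/(4π·0.0338) = 2.388 K/W
  R_fibreglass batt = (1/1.27 − 1/1.79)/(4πk) = 0.2287/(4π·0.0366) = 0.4973 K/W
ΣR = 5.506×10^-4 + 2.388 + 0.4973 = 2.886 K/W
Q = ΔT/ΣR = (349.1 K − 296.9 K)/2.886 = 18.09 W
From the inner boundary to the expanded polystyrene/fibreglass batt interface, ΣR_partial = 2.389 K/W.
T_interface = T_in − Q·ΣR_partial = 349.1 K − (18.09)(2.389) = 305.9 K

T = 305.9 K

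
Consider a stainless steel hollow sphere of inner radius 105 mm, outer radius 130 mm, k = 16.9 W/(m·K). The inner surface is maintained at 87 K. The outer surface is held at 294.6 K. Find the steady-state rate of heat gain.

Q = 4πk·ΔT/(1/r₁ − 1/r₂) = 4π × 16.9 × 207.6 / (1/0.105 − 1/0.130) = 24100 W

Q = 24.1 kW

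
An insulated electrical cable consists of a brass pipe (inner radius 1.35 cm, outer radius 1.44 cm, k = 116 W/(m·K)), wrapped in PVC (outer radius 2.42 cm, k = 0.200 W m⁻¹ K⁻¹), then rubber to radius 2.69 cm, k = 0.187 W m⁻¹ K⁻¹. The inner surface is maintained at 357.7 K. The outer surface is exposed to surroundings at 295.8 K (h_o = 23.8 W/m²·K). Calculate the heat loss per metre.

Series thermal resistances, inner to outer:
  R'_brass = ln(0.0144/0.0135)/(2πk) = 0.06454/(2π·116) = 8.855×10^-5 m·K/W
  R'_PVC = ln(0.0242/0.0144)/(2πk) = 0.5191/(2π·0.200) = 0.4131 m·K/W
  R'_rubber = ln(0.0269/0.0242)/(2πk) = 0.1058/(2π·0.187) = 0.09002 m·K/W
  R'_conv,out = 1/(2πr h) = 1/(2π·0.0269·23.8) = 0.2486 m·K/W
ΣR = 8.855×10^-5 + 0.4131 + 0.09002 + 0.2486 = 0.7518 m·K/W
Q' = ΔT/ΣR = (357.7 K − 295.8 K)/0.7518 = 82.3 W/m

Q' = 82.3 W/m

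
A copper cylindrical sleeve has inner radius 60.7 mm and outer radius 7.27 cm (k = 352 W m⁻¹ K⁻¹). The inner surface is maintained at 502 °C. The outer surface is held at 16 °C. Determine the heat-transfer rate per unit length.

Q' = 2πk·ΔT/ln(r₂/r₁) = 2π × 352 × 486 / ln(0.0727/0.0607) = 5.96×10^6 W/m

Q' = 5960 kW/m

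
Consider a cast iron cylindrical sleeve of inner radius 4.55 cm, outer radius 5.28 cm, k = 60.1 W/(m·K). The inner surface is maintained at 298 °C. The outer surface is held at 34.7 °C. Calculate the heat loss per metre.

Q' = 2πk·ΔT/ln(r₂/r₁) = 2π × 60.1 × 263.3 / ln(0.0528/0.0455) = 6.68×10^5 W/m

Q' = 668 kW/m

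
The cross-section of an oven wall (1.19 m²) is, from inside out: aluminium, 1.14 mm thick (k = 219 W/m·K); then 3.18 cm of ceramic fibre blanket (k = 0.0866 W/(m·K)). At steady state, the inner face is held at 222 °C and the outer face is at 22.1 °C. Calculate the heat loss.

Q = 648 W

Resistance network (inner→outer):
  R_aluminium = L/(kA) = 0.00114/(219·1.19) = 4.374×10^-6 K/W
  R_ceramic fibre blanket = L/(kA) = 0.0318/(0.0866·1.19) = 0.3086 K/W
ΣR = 4.374×10^-6 + 0.3086 = 0.3086 K/W
Q = ΔT/ΣR = (222 °C − 22.1 °C)/0.3086 = 648 W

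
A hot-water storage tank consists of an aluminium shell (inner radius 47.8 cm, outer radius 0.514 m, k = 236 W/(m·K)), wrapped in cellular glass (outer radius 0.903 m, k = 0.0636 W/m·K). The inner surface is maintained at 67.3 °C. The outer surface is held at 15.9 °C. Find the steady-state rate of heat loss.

Series thermal resistances, inner to outer:
  R_aluminium = (1/0.478 − 1/0.514)/(4πk) = 0.1465/(4π·236) = 4.941×10^-5 K/W
  R_cellular glass = (1/0.514 − 1/0.903)/(4πk) = 0.8381/(4π·0.0636) = 1.049 K/W
ΣR = 4.941×10^-5 + 1.049 = 1.049 K/W
Q = ΔT/ΣR = (67.3 °C − 15.9 °C)/1.049 = 49.0 W

Q = 49.0 W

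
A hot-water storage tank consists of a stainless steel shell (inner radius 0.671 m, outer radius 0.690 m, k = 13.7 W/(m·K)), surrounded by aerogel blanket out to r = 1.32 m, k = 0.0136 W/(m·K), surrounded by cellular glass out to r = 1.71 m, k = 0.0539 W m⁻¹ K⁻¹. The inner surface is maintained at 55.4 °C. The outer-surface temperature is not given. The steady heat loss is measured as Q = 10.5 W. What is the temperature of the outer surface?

Sum the resistances:
  R_stainless steel = (1/0.671 − 1/0.690)/(4πk) = 0.04104/(4π·13.7) = 2.384×10^-4 K/W
  R_aerogel blanket = (1/0.690 − 1/1.32)/(4πk) = 0.6917/(4π·0.0136) = 4.047 K/W
  R_cellular glass = (1/1.32 − 1/1.71)/(4πk) = 0.1728/(4π·0.0539) = 0.2551 K/W
ΣR = 4.303 K/W
ΔT = Q·ΣR = 10.5 × 4.303 = 45.18 K
Heat flows outward, so T_out = T_in − ΔT = 55.4 − 45.18 = 10.2 °C

T_out = 10.2 °C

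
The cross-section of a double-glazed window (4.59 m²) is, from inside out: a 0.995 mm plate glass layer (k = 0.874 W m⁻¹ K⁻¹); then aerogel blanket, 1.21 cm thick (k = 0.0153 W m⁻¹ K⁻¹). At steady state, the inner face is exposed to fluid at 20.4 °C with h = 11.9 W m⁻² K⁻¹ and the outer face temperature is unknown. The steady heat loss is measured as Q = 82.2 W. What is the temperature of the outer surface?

T_out = 4.71 °C

Series resistances:
  R_conv,in = 1/(hA) = 1/(11.9·4.59) = 0.01831 K/W
  R_plate glass = L/(kA) = 9.95×10^-4/(0.874·4.59) = 2.480×10^-4 K/W
  R_aerogel blanket = L/(kA) = 0.0121/(0.0153·4.59) = 0.1723 K/W
ΣR = 0.1909 K/W
ΔT = Q·ΣR = 82.2 × 0.1909 = 15.69 K
Heat flows outward, so T_out = T_in − ΔT = 20.4 − 15.69 = 4.71 °C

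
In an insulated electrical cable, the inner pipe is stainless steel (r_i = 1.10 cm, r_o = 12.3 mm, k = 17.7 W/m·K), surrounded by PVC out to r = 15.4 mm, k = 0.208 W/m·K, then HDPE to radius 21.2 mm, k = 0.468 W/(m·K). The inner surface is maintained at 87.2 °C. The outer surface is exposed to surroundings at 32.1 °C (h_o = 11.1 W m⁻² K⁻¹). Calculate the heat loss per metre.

Q' = 57.5 W/m

Treat each layer as a resistance in series:
  R'_stainless steel = ln(0.0123/0.0110)/(2πk) = 0.1117/(2π·17.7) = 0.001004 m·K/W
  R'_PVC = ln(0.0154/0.0123)/(2πk) = 0.2248/(2π·0.208) = 0.1720 m·K/W
  R'_HDPE = ln(0.0212/0.0154)/(2πk) = 0.3196/(2π·0.468) = 0.1087 m·K/W
  R'_conv,out = 1/(2πr h) = 1/(2π·0.0212·11.1) = 0.6763 m·K/W
ΣR = 0.001004 + 0.1720 + 0.1087 + 0.6763 = 0.9580 m·K/W
Q' = ΔT/ΣR = (87.2 °C − 32.1 °C)/0.9580 = 57.5 W/m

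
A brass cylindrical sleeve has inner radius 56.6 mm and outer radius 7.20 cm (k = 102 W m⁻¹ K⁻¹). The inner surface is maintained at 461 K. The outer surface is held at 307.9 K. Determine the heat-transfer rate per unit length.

Q' = 2πk·ΔT/ln(r₂/r₁) = 2π × 102 × 153.1 / ln(0.0720/0.0566) = 4.08×10^5 W/m

Q' = 4.08×10^5 W/m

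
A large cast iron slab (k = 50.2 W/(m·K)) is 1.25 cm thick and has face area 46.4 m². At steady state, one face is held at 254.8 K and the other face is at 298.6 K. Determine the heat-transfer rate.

Q = 8.16×10^6 W

Q = kA·ΔT/L = 50.2 × 46.4 × |254.8 K − 298.6 K| / 0.0125 = 8.16×10^6 W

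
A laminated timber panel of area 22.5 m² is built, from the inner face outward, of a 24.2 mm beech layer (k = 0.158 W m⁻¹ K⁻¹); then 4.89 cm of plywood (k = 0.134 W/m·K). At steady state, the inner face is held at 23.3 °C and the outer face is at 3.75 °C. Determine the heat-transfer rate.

Q = 849 W

Treat each layer as a resistance in series:
  R_beech = L/(kA) = 0.0242/(0.158·22.5) = 0.006807 K/W
  R_plywood = L/(kA) = 0.0489/(0.134·22.5) = 0.01622 K/W
ΣR = 0.006807 + 0.01622 = 0.02303 K/W
Q = ΔT/ΣR = (23.3 °C − 3.75 °C)/0.02303 = 849 W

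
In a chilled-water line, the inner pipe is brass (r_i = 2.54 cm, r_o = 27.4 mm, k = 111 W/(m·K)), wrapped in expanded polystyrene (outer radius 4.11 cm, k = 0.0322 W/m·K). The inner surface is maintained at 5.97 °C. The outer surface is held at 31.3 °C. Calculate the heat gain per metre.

Series thermal resistances, inner to outer:
  R'_brass = ln(0.0274/0.0254)/(2πk) = 0.07579/(2π·111) = 1.087×10^-4 m·K/W
  R'_expanded polystyrene = ln(0.0411/0.0274)/(2πk) = 0.4055/(2π·0.0322) = 2.004 m·K/W
ΣR = 1.087×10^-4 + 2.004 = 2.004 m·K/W
Q' = ΔT/ΣR = (5.97 °C − 31.3 °C)/2.004 = -12.6 W/m
(Negative Q' ⇒ heat flows inward; heat gain = 12.6 W/m.)

Q' = 12.6 W/m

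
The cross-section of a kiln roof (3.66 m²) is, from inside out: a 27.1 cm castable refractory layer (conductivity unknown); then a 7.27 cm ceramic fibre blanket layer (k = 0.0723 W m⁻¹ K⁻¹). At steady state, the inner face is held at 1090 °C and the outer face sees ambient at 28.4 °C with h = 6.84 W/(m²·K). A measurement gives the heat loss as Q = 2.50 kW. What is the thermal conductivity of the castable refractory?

k = 0.673 W/m·K

ΣR = ΔT/Q = |1090 − 28.4|/2500 = 0.4246 K/W
Known resistances:
  R_ceramic fibre blanket = L/(kA) = 0.0727/(0.0723·3.66) = 0.2747 K/W
  R_conv,out = 1/(hA) = 1/(6.84·3.66) = 0.03995 K/W
R_castable refractory = ΣR − ΣR_known = 0.4246 − 0.3146 = 0.1100 K/W
L/(kA) = 0.1100 ⇒ k = 0.271/(0.1100·3.66) = 0.673 W/m·K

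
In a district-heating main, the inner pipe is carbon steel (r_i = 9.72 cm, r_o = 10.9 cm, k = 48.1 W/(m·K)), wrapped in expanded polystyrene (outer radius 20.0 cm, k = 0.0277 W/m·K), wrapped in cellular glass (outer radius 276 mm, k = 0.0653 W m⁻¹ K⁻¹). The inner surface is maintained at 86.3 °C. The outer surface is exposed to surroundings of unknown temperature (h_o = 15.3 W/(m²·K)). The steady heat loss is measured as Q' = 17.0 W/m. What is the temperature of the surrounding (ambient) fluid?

Series resistances:
  R'_carbon steel = ln(0.109/0.0972)/(2πk) = 0.1146/(2π·48.1) = 3.791×10^-4 m·K/W
  R'_expanded polystyrene = ln(0.200/0.109)/(2πk) = 0.6070/(2π·0.0277) = 3.487 m·K/W
  R'_cellular glass = ln(0.276/0.200)/(2πk) = 0.3221/(2π·0.0653) = 0.7850 m·K/W
  R'_conv,out = 1/(2πr h) = 1/(2π·0.276·15.3) = 0.03769 m·K/W
ΣR = 4.311 m·K/W
ΔT = Q'·ΣR = 17.0 × 4.311 = 73.29 K
Heat flows outward, so T_out = T_in − ΔT = 86.3 − 73.29 = 13.0 °C

T_out = 13.0 °C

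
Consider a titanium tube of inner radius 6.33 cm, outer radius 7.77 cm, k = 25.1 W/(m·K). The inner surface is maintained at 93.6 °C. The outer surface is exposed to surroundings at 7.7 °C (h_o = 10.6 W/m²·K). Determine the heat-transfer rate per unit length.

Resistance network (inner→outer):
  R'_titanium = ln(0.0777/0.0633)/(2πk) = 0.2050/(2π·25.1) = 0.001300 m·K/W
  R'_conv,out = 1/(2πr h) = 1/(2π·0.0777·10.6) = 0.1932 m·K/W
ΣR = 0.001300 + 0.1932 = 0.1945 m·K/W
Q' = ΔT/ΣR = (93.6 °C − 7.7 °C)/0.1945 = 442 W/m

Q' = 442 W/m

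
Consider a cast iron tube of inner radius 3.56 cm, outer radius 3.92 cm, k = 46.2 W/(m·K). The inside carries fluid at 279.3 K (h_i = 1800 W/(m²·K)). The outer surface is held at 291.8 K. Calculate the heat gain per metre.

Resistance network (inner→outer):
  R'_conv,in = 1/(2πr h) = 1/(2π·0.0356·1800) = 0.002484 m·K/W
  R'_cast iron = ln(0.0392/0.0356)/(2πk) = 0.09633/(2π·46.2) = 3.319×10^-4 m·K/W
ΣR = 0.002484 + 3.319×10^-4 = 0.002816 m·K/W
Q' = ΔT/ΣR = (279.3 K − 291.8 K)/0.002816 = -4440 W/m
(Negative Q' ⇒ heat flows inward; heat gain = 4440 W/m.)

Q' = 4440 W/m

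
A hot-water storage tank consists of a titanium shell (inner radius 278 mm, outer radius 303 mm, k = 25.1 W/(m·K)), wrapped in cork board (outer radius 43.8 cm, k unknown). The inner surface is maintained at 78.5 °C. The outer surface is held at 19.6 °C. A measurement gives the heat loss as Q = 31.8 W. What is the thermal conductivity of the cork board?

ΣR = ΔT/Q = |78.5 − 19.6|/31.8 = 1.852 K/W
Known resistances:
  R_titanium = (1/0.278 − 1/0.303)/(4πk) = 0.2968/(4π·25.1) = 9.410×10^-4 K/W
R_cork board = ΣR − ΣR_known = 1.852 − 9.410×10^-4 = 1.851 K/W
(1/r₁−1/r₂)/(4πk) = 1.851 ⇒ k = 1.017/(4π·1.851) = 0.0437 W/m·K

k = 0.0437 W/m·K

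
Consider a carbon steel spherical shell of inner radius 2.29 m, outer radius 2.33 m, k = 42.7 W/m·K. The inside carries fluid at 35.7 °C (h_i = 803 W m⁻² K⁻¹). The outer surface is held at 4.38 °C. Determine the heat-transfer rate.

Q = 9.53×10^5 W

Resistance network (inner→outer):
  R_conv,in = 1/(4πr²h) = 1/(4π·2.29²·803) = 1.890×10^-5 K/W
  R_carbon steel = (1/2.29 − 1/2.33)/(4πk) = 0.007497/(4π·42.7) = 1.397×10^-5 K/W
ΣR = 1.890×10^-5 + 1.397×10^-5 = 3.287×10^-5 K/W
Q = ΔT/ΣR = (35.7 °C − 4.38 °C)/3.287×10^-5 = 9.53×10^5 W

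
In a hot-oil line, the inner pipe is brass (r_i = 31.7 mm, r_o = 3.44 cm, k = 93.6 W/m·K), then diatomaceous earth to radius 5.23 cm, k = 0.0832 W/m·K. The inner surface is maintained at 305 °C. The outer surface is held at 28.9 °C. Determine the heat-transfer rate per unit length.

Q' = 344 W/m

Treat each layer as a resistance in series:
  R'_brass = ln(0.0344/0.0317)/(2πk) = 0.08174/(2π·93.6) = 1.390×10^-4 m·K/W
  R'_diatomaceous earth = ln(0.0523/0.0344)/(2πk) = 0.4189/(2π·0.0832) = 0.8014 m·K/W
ΣR = 1.390×10^-4 + 0.8014 = 0.8015 m·K/W
Q' = ΔT/ΣR = (305 °C − 28.9 °C)/0.8015 = 344 W/m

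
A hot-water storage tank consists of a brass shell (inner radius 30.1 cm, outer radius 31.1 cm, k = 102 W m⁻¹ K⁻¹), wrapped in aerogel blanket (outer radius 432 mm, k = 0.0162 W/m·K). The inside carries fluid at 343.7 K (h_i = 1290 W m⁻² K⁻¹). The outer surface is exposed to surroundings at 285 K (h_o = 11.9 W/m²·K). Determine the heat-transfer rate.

Q = 13.2 W

Treat each layer as a resistance in series:
  R_conv,in = 1/(4πr²h) = 1/(4π·0.301²·1290) = 6.809×10^-4 K/W
  R_brass = (1/0.301 − 1/0.311)/(4πk) = 0.1068/(4π·102) = 8.334×10^-5 K/W
  R_aerogel blanket = (1/0.311 − 1/0.432)/(4πk) = 0.9006/(4π·0.0162) = 4.424 K/W
  R_conv,out = 1/(4πr²h) = 1/(4π·0.432²·11.9) = 0.03583 K/W
ΣR = 6.809×10^-4 + 8.334×10^-5 + 4.424 + 0.03583 = 4.461 K/W
Q = ΔT/ΣR = (343.7 K − 285 K)/4.461 = 13.2 W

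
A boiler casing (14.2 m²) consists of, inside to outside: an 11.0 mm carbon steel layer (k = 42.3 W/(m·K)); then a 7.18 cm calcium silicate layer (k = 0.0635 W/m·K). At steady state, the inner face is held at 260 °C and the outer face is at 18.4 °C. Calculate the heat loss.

Treat each layer as a resistance in series:
  R_carbon steel = L/(kA) = 0.0110/(42.3·14.2) = 1.831×10^-5 K/W
  R_calcium silicate = L/(kA) = 0.0718/(0.0635·14.2) = 0.07963 K/W
ΣR = 1.831×10^-5 + 0.07963 = 0.07965 K/W
Q = ΔT/ΣR = (260 °C − 18.4 °C)/0.07965 = 3030 W

Q = 3.03 kW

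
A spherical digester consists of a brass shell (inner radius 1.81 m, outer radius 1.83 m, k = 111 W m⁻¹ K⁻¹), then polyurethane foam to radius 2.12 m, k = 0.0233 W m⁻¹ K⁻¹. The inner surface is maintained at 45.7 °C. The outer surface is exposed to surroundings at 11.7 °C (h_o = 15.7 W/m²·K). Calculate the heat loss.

Q = 133 W

Resistance network (inner→outer):
  R_brass = (1/1.81 − 1/1.83)/(4πk) = 0.006038/(4π·111) = 4.329×10^-6 K/W
  R_polyurethane foam = (1/1.83 − 1/2.12)/(4πk) = 0.07475/(4π·0.0233) = 0.2553 K/W
  R_conv,out = 1/(4πr²h) = 1/(4π·2.12²·15.7) = 0.001128 K/W
ΣR = 4.329×10^-6 + 0.2553 + 0.001128 = 0.2564 K/W
Q = ΔT/ΣR = (45.7 °C − 11.7 °C)/0.2564 = 133 W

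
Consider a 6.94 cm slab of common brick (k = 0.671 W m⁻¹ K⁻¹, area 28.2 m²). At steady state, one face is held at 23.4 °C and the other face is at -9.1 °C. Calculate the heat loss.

Q = 8.86 kW

Q = kA·ΔT/L = 0.671 × 28.2 × |23.4 °C − -9.1 °C| / 0.0694 = 8860 W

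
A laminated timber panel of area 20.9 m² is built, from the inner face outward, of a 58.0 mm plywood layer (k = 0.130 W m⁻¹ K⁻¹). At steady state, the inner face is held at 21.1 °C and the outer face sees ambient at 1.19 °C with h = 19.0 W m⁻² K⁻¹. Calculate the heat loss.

Series thermal resistances, inner to outer:
  R_plywood = L/(kA) = 0.0580/(0.130·20.9) = 0.02135 K/W
  R_conv,out = 1/(hA) = 1/(19.0·20.9) = 0.002518 K/W
ΣR = 0.02135 + 0.002518 = 0.02387 K/W
Q = ΔT/ΣR = (21.1 °C − 1.19 °C)/0.02387 = 834 W

Q = 834 W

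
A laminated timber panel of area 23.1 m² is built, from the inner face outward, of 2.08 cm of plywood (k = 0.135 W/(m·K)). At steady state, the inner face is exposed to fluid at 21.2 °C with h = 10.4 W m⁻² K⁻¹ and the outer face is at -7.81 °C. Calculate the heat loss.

Series thermal resistances, inner to outer:
  R_conv,in = 1/(hA) = 1/(10.4·23.1) = 0.004163 K/W
  R_plywood = L/(kA) = 0.0208/(0.135·23.1) = 0.006670 K/W
ΣR = 0.004163 + 0.006670 = 0.01083 K/W
Q = ΔT/ΣR = (21.2 °C − -7.81 °C)/0.01083 = 2680 W

Q = 2.68 kW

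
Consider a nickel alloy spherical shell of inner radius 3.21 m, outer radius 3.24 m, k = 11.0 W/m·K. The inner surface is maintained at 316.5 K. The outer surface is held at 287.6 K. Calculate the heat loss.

Q = 4πk·ΔT/(1/r₁ − 1/r₂) = 4π × 11.0 × 28.9 / (1/3.21 − 1/3.24) = 1.38×10^6 W

Q = 1.38×10^6 W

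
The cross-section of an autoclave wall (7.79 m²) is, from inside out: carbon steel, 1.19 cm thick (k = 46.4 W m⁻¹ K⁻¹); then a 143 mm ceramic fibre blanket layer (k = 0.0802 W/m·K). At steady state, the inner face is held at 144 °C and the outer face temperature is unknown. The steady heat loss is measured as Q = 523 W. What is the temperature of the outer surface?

T_out = 24.3 °C

Series resistances:
  R_carbon steel = L/(kA) = 0.0119/(46.4·7.79) = 3.292×10^-5 K/W
  R_ceramic fibre blanket = L/(kA) = 0.143/(0.0802·7.79) = 0.2289 K/W
ΣR = 0.2289 K/W
ΔT = Q·ΣR = 523 × 0.2289 = 119.7 K
Heat flows outward, so T_out = T_in − ΔT = 144 − 119.7 = 24.3 °C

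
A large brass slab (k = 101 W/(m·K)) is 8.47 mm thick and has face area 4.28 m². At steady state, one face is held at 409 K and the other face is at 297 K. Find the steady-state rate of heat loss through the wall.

Q = 5720 kW

Q = kA·ΔT/L = 101 × 4.28 × |409 K − 297 K| / 0.00847 = 5.72×10^6 W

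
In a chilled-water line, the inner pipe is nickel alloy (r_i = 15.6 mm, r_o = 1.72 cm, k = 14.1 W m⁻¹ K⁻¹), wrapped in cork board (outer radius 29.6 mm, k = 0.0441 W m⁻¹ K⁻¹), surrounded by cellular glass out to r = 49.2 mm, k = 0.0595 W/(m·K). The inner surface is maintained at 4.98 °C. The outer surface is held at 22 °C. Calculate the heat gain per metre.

Treat each layer as a resistance in series:
  R'_nickel alloy = ln(0.0172/0.0156)/(2πk) = 0.09764/(2π·14.1) = 0.001102 m·K/W
  R'_cork board = ln(0.0296/0.0172)/(2πk) = 0.5429/(2π·0.0441) = 1.959 m·K/W
  R'_cellular glass = ln(0.0492/0.0296)/(2πk) = 0.5081/(2π·0.0595) = 1.359 m·K/W
ΣR = 0.001102 + 1.959 + 1.359 = 3.319 m·K/W
Q' = ΔT/ΣR = (4.98 °C − 22 °C)/3.319 = -5.13 W/m
(Negative Q' ⇒ heat flows inward; heat gain = 5.13 W/m.)

Q' = 5.13 W/m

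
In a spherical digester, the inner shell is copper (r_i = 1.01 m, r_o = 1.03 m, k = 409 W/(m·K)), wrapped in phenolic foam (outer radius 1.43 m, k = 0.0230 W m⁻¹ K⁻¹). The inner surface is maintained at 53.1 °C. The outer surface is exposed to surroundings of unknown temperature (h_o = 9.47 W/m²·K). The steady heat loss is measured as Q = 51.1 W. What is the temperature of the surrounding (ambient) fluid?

T_out = 4.88 °C

Series resistances:
  R_copper = (1/1.01 − 1/1.03)/(4πk) = 0.01923/(4π·409) = 3.741×10^-6 K/W
  R_phenolic foam = (1/1.03 − 1/1.43)/(4πk) = 0.2716/(4π·0.0230) = 0.9396 K/W
  R_conv,out = 1/(4πr²h) = 1/(4π·1.43²·9.47) = 0.004109 K/W
ΣR = 0.9437 K/W
ΔT = Q·ΣR = 51.1 × 0.9437 = 48.22 K
Heat flows outward, so T_out = T_in − ΔT = 53.1 − 48.22 = 4.88 °C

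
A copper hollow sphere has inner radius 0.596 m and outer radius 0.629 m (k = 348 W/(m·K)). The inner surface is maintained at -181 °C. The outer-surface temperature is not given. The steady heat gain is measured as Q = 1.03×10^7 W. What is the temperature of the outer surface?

Sum the resistances:
  R_copper = (1/0.596 − 1/0.629)/(4πk) = 0.08803/(4π·348) = 2.013×10^-5 K/W
ΣR = 2.013×10^-5 K/W
ΔT = Q·ΣR = 1.03×10^7 × 2.013×10^-5 = 207.3 K
Heat flows inward, so T_out = T_in + ΔT = -181 + 207.3 = 26.3 °C

T_out = 26.3 °C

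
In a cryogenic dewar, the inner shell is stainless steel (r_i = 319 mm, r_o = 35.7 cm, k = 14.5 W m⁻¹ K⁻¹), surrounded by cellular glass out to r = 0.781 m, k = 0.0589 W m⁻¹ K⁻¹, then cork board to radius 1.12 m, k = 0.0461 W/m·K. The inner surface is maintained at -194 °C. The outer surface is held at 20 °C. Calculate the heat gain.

Treat each layer as a resistance in series:
  R_stainless steel = (1/0.319 − 1/0.357)/(4πk) = 0.3337/(4π·14.5) = 0.001831 K/W
  R_cellular glass = (1/0.357 − 1/0.781)/(4πk) = 1.521/(4π·0.0589) = 2.055 K/W
  R_cork board = (1/0.781 − 1/1.12)/(4πk) = 0.3876/(4π·0.0461) = 0.6690 K/W
ΣR = 0.001831 + 2.055 + 0.6690 = 2.726 K/W
Q = ΔT/ΣR = (-194 °C − 20 °C)/2.726 = -78.5 W
(Negative Q ⇒ heat flows inward; heat gain = 78.5 W.)

Q = 78.5 W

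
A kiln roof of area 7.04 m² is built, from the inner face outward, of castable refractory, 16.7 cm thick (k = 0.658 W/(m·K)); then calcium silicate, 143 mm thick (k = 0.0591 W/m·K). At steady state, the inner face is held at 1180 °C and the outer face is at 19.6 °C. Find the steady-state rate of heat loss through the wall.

Treat each layer as a resistance in series:
  R_castable refractory = L/(kA) = 0.167/(0.658·7.04) = 0.03605 K/W
  R_calcium silicate = L/(kA) = 0.143/(0.0591·7.04) = 0.3437 K/W
ΣR = 0.03605 + 0.3437 = 0.3798 K/W
Q = ΔT/ΣR = (1180 °C − 19.6 °C)/0.3798 = 3060 W

Q = 3060 W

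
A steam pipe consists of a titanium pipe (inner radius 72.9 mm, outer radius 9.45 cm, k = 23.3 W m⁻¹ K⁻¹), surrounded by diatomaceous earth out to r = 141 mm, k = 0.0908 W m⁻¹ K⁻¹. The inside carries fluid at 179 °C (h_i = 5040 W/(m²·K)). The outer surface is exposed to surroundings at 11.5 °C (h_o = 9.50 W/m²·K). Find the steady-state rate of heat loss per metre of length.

Q' = 204 W/m

Resistance network (inner→outer):
  R'_conv,in = 1/(2πr h) = 1/(2π·0.0729·5040) = 4.332×10^-4 m·K/W
  R'_titanium = ln(0.0945/0.0729)/(2πk) = 0.2595/(2π·23.3) = 0.001773 m·K/W
  R'_diatomaceous earth = ln(0.141/0.0945)/(2πk) = 0.4002/(2π·0.0908) = 0.7014 m·K/W
  R'_conv,out = 1/(2πr h) = 1/(2π·0.141·9.50) = 0.1188 m·K/W
ΣR = 4.332×10^-4 + 0.001773 + 0.7014 + 0.1188 = 0.8224 m·K/W
Q' = ΔT/ΣR = (179 °C − 11.5 °C)/0.8224 = 204 W/m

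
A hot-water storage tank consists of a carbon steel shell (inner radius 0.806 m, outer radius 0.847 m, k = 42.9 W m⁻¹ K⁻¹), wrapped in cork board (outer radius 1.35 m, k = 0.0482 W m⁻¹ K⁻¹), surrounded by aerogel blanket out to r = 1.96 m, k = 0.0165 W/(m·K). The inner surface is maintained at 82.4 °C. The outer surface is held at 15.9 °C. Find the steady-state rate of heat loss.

Q = 36.2 W

Resistance network (inner→outer):
  R_carbon steel = (1/0.806 − 1/0.847)/(4πk) = 0.06006/(4π·42.9) = 1.114×10^-4 K/W
  R_cork board = (1/0.847 − 1/1.35)/(4πk) = 0.4399/(4π·0.0482) = 0.7263 K/W
  R_aerogel blanket = (1/1.35 − 1/1.96)/(4πk) = 0.2305/(4π·0.0165) = 1.112 K/W
ΣR = 1.114×10^-4 + 0.7263 + 1.112 = 1.838 K/W
Q = ΔT/ΣR = (82.4 °C − 15.9 °C)/1.838 = 36.2 W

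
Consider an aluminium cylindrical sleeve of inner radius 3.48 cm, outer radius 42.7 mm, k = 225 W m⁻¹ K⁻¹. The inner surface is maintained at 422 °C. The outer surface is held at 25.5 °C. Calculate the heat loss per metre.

Q' = 2740 kW/m

Q' = 2πk·ΔT/ln(r₂/r₁) = 2π × 225 × 396.5 / ln(0.0427/0.0348) = 2.74×10^6 W/m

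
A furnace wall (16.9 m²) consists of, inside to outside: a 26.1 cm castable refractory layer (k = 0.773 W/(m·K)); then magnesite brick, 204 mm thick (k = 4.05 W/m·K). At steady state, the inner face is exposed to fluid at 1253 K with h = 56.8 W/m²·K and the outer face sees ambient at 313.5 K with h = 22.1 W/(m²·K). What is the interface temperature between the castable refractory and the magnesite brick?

Resistance network (inner→outer):
  R_conv,in = 1/(hA) = 1/(56.8·16.9) = 0.001042 K/W
  R_castable refractory = L/(kA) = 0.261/(0.773·16.9) = 0.01998 K/W
  R_magnesite brick = L/(kA) = 0.204/(4.05·16.9) = 0.002980 K/W
  R_conv,out = 1/(hA) = 1/(22.1·16.9) = 0.002677 K/W
ΣR = 0.001042 + 0.01998 + 0.002980 + 0.002677 = 0.02668 K/W
Q = ΔT/ΣR = (1253 K − 313.5 K)/0.02668 = 35210 W
From the inner boundary to the castable refractory/magnesite brick interface, ΣR_partial = 0.02102 K/W.
T_interface = T_in − Q·ΣR_partial = 1253 K − (35210)(0.02102) = 513 K

T = 513 K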